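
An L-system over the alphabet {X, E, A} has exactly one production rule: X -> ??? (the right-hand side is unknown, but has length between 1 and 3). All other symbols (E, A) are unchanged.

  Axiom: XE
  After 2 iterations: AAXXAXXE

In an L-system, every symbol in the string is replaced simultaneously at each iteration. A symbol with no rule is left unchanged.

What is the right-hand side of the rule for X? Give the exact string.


Trying X -> AXX:
  Step 0: XE
  Step 1: AXXE
  Step 2: AAXXAXXE
Matches the given result.

Answer: AXX


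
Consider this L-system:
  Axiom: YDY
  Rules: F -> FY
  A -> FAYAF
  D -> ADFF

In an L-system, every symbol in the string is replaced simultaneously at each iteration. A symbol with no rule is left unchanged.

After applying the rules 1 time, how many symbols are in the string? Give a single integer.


Step 0: length = 3
Step 1: length = 6

Answer: 6


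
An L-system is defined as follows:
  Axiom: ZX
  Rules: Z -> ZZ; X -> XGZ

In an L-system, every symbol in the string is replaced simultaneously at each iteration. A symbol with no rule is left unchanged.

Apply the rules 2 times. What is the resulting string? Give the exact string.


Answer: ZZZZXGZGZZ

Derivation:
Step 0: ZX
Step 1: ZZXGZ
Step 2: ZZZZXGZGZZ


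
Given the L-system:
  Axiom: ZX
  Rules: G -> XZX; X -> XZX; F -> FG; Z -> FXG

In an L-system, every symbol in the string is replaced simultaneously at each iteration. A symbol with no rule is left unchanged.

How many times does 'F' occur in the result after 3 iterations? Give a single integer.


Answer: 6

Derivation:
Step 0: ZX  (0 'F')
Step 1: FXGXZX  (1 'F')
Step 2: FGXZXXZXXZXFXGXZX  (2 'F')
Step 3: FGXZXXZXFXGXZXXZXFXGXZXXZXFXGXZXFGXZXXZXXZXFXGXZX  (6 'F')


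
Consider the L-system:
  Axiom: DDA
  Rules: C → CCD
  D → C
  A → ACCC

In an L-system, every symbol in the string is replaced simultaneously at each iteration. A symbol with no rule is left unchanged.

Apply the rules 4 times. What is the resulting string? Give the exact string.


Step 0: DDA
Step 1: CCACCC
Step 2: CCDCCDACCCCCDCCDCCD
Step 3: CCDCCDCCCDCCDCACCCCCDCCDCCDCCDCCDCCCDCCDCCCDCCDC
Step 4: CCDCCDCCCDCCDCCCDCCDCCDCCCDCCDCCCDACCCCCDCCDCCDCCDCCDCCCDCCDCCCDCCDCCCDCCDCCCDCCDCCCDCCDCCDCCCDCCDCCCDCCDCCDCCCDCCDCCCD

Answer: CCDCCDCCCDCCDCCCDCCDCCDCCCDCCDCCCDACCCCCDCCDCCDCCDCCDCCCDCCDCCCDCCDCCCDCCDCCCDCCDCCCDCCDCCDCCCDCCDCCCDCCDCCDCCCDCCDCCCD


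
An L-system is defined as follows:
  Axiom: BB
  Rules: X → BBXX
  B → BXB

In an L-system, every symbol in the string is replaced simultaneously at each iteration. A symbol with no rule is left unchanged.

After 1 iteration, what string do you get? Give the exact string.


Step 0: BB
Step 1: BXBBXB

Answer: BXBBXB


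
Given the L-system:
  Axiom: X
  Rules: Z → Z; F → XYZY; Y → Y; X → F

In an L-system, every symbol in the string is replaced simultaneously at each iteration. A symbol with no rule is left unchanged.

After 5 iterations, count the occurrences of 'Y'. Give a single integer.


Answer: 4

Derivation:
Step 0: X  (0 'Y')
Step 1: F  (0 'Y')
Step 2: XYZY  (2 'Y')
Step 3: FYZY  (2 'Y')
Step 4: XYZYYZY  (4 'Y')
Step 5: FYZYYZY  (4 'Y')


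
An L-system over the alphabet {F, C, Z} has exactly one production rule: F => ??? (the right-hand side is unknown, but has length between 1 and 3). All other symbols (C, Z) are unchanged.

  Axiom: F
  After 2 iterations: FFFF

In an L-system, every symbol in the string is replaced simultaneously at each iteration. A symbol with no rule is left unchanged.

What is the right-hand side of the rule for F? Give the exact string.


Answer: FF

Derivation:
Trying F => FF:
  Step 0: F
  Step 1: FF
  Step 2: FFFF
Matches the given result.


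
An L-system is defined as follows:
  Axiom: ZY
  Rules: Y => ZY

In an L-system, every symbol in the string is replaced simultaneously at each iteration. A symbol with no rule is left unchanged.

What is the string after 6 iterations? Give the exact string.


Step 0: ZY
Step 1: ZZY
Step 2: ZZZY
Step 3: ZZZZY
Step 4: ZZZZZY
Step 5: ZZZZZZY
Step 6: ZZZZZZZY

Answer: ZZZZZZZY


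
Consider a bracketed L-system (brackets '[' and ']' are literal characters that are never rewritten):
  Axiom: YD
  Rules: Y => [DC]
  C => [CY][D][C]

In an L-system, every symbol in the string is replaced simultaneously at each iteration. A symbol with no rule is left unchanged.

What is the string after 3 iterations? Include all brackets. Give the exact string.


Step 0: YD
Step 1: [DC]D
Step 2: [D[CY][D][C]]D
Step 3: [D[[CY][D][C][DC]][D][[CY][D][C]]]D

Answer: [D[[CY][D][C][DC]][D][[CY][D][C]]]D


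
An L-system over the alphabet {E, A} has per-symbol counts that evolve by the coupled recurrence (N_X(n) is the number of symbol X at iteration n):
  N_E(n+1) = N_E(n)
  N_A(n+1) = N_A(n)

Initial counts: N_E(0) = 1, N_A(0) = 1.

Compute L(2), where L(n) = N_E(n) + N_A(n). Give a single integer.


Step 0: N_E=1, N_A=1, L=2
Step 1: N_E=1, N_A=1, L=2
Step 2: N_E=1, N_A=1, L=2

Answer: 2


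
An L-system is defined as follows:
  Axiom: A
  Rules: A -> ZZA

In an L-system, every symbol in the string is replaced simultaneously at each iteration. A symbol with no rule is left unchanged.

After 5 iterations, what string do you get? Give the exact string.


Answer: ZZZZZZZZZZA

Derivation:
Step 0: A
Step 1: ZZA
Step 2: ZZZZA
Step 3: ZZZZZZA
Step 4: ZZZZZZZZA
Step 5: ZZZZZZZZZZA


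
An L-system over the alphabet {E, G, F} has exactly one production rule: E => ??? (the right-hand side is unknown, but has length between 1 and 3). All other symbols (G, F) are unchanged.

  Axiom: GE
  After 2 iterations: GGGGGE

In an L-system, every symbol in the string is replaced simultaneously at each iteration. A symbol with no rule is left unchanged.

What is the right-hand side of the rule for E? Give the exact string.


Answer: GGE

Derivation:
Trying E => GGE:
  Step 0: GE
  Step 1: GGGE
  Step 2: GGGGGE
Matches the given result.


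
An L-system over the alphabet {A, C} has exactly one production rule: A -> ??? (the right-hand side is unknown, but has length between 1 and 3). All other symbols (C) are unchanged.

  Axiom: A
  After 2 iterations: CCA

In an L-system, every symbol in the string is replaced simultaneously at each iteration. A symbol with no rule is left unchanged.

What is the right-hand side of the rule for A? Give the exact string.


Answer: CA

Derivation:
Trying A -> CA:
  Step 0: A
  Step 1: CA
  Step 2: CCA
Matches the given result.


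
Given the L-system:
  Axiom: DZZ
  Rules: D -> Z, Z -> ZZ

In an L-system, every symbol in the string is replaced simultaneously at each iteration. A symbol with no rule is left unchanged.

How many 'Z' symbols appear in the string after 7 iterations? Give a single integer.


Step 0: DZZ  (2 'Z')
Step 1: ZZZZZ  (5 'Z')
Step 2: ZZZZZZZZZZ  (10 'Z')
Step 3: ZZZZZZZZZZZZZZZZZZZZ  (20 'Z')
Step 4: ZZZZZZZZZZZZZZZZZZZZZZZZZZZZZZZZZZZZZZZZ  (40 'Z')
Step 5: ZZZZZZZZZZZZZZZZZZZZZZZZZZZZZZZZZZZZZZZZZZZZZZZZZZZZZZZZZZZZZZZZZZZZZZZZZZZZZZZZ  (80 'Z')
Step 6: ZZZZZZZZZZZZZZZZZZZZZZZZZZZZZZZZZZZZZZZZZZZZZZZZZZZZZZZZZZZZZZZZZZZZZZZZZZZZZZZZZZZZZZZZZZZZZZZZZZZZZZZZZZZZZZZZZZZZZZZZZZZZZZZZZZZZZZZZZZZZZZZZZZZZZZZZZZZZZZZZ  (160 'Z')
Step 7: ZZZZZZZZZZZZZZZZZZZZZZZZZZZZZZZZZZZZZZZZZZZZZZZZZZZZZZZZZZZZZZZZZZZZZZZZZZZZZZZZZZZZZZZZZZZZZZZZZZZZZZZZZZZZZZZZZZZZZZZZZZZZZZZZZZZZZZZZZZZZZZZZZZZZZZZZZZZZZZZZZZZZZZZZZZZZZZZZZZZZZZZZZZZZZZZZZZZZZZZZZZZZZZZZZZZZZZZZZZZZZZZZZZZZZZZZZZZZZZZZZZZZZZZZZZZZZZZZZZZZZZZZZZZZZZZZZZZZZZZZZZZZZZZZZZZZZZZZZZZZZZZZZZZZZZZZZZZZZZZZ  (320 'Z')

Answer: 320


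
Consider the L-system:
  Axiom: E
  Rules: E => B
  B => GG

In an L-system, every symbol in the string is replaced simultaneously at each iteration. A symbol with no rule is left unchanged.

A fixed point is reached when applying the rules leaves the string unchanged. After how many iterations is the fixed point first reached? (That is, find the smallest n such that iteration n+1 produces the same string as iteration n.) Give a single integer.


Answer: 2

Derivation:
Step 0: E
Step 1: B
Step 2: GG
Step 3: GG  (unchanged — fixed point at step 2)


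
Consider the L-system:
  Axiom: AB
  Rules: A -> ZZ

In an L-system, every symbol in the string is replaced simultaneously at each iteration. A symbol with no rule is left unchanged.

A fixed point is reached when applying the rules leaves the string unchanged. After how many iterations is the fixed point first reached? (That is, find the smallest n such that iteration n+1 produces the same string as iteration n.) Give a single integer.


Answer: 1

Derivation:
Step 0: AB
Step 1: ZZB
Step 2: ZZB  (unchanged — fixed point at step 1)


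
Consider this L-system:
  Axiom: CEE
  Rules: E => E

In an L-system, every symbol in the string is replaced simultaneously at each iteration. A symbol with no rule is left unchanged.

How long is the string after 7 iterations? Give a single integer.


Answer: 3

Derivation:
Step 0: length = 3
Step 1: length = 3
Step 2: length = 3
Step 3: length = 3
Step 4: length = 3
Step 5: length = 3
Step 6: length = 3
Step 7: length = 3


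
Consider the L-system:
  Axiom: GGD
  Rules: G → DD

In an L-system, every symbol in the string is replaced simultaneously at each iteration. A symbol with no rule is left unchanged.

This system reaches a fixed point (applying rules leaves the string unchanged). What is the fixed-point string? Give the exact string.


Answer: DDDDD

Derivation:
Step 0: GGD
Step 1: DDDDD
Step 2: DDDDD  (unchanged — fixed point at step 1)


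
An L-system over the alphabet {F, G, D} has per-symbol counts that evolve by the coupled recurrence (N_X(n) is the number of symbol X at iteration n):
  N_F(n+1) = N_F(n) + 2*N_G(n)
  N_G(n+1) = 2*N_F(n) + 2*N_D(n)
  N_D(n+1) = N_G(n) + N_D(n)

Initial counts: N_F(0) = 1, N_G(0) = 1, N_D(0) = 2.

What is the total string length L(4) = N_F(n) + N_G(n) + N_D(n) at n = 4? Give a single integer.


Step 0: N_F=1, N_G=1, N_D=2, L=4
Step 1: N_F=3, N_G=6, N_D=3, L=12
Step 2: N_F=15, N_G=12, N_D=9, L=36
Step 3: N_F=39, N_G=48, N_D=21, L=108
Step 4: N_F=135, N_G=120, N_D=69, L=324

Answer: 324


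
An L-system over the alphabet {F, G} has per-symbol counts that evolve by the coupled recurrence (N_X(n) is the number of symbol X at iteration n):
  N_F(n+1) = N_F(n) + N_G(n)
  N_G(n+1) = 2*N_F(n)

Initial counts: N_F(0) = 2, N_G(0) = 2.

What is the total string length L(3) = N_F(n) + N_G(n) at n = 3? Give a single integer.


Step 0: N_F=2, N_G=2, L=4
Step 1: N_F=4, N_G=4, L=8
Step 2: N_F=8, N_G=8, L=16
Step 3: N_F=16, N_G=16, L=32

Answer: 32


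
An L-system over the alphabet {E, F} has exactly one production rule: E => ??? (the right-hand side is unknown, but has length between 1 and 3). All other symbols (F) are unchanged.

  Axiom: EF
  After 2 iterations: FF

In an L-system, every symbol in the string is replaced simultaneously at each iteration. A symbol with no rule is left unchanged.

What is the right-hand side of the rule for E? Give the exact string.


Trying E => F:
  Step 0: EF
  Step 1: FF
  Step 2: FF
Matches the given result.

Answer: F


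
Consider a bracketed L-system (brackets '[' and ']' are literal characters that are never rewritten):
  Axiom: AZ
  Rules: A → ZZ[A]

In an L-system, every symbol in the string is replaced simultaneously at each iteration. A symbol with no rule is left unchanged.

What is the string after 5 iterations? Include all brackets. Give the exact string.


Answer: ZZ[ZZ[ZZ[ZZ[ZZ[A]]]]]Z

Derivation:
Step 0: AZ
Step 1: ZZ[A]Z
Step 2: ZZ[ZZ[A]]Z
Step 3: ZZ[ZZ[ZZ[A]]]Z
Step 4: ZZ[ZZ[ZZ[ZZ[A]]]]Z
Step 5: ZZ[ZZ[ZZ[ZZ[ZZ[A]]]]]Z


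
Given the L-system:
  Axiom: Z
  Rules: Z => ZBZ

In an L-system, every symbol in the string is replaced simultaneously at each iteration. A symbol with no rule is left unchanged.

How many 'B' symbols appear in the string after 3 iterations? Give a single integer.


Step 0: Z  (0 'B')
Step 1: ZBZ  (1 'B')
Step 2: ZBZBZBZ  (3 'B')
Step 3: ZBZBZBZBZBZBZBZ  (7 'B')

Answer: 7


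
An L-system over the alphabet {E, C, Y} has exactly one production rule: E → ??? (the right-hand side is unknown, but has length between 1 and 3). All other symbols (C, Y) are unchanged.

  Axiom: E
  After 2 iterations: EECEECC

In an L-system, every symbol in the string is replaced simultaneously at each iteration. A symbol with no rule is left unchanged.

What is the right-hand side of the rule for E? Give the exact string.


Trying E → EEC:
  Step 0: E
  Step 1: EEC
  Step 2: EECEECC
Matches the given result.

Answer: EEC


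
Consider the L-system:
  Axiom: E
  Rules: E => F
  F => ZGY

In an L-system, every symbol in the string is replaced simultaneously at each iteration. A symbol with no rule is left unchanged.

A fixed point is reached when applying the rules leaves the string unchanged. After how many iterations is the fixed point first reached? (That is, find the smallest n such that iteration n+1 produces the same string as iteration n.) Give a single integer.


Step 0: E
Step 1: F
Step 2: ZGY
Step 3: ZGY  (unchanged — fixed point at step 2)

Answer: 2


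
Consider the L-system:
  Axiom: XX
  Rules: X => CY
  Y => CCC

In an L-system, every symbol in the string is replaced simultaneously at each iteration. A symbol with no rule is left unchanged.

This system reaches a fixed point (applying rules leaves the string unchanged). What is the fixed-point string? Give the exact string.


Step 0: XX
Step 1: CYCY
Step 2: CCCCCCCC
Step 3: CCCCCCCC  (unchanged — fixed point at step 2)

Answer: CCCCCCCC


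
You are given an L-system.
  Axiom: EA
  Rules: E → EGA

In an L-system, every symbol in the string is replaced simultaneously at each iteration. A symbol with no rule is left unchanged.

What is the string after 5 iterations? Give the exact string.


Step 0: EA
Step 1: EGAA
Step 2: EGAGAA
Step 3: EGAGAGAA
Step 4: EGAGAGAGAA
Step 5: EGAGAGAGAGAA

Answer: EGAGAGAGAGAA


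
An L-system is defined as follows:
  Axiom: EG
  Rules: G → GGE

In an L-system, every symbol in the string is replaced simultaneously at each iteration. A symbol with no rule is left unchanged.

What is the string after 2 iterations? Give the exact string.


Step 0: EG
Step 1: EGGE
Step 2: EGGEGGEE

Answer: EGGEGGEE


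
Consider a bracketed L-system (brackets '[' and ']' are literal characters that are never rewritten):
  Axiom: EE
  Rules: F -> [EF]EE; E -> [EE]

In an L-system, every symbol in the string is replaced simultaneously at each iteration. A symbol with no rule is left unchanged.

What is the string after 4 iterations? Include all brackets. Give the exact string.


Answer: [[[[EE][EE]][[EE][EE]]][[[EE][EE]][[EE][EE]]]][[[[EE][EE]][[EE][EE]]][[[EE][EE]][[EE][EE]]]]

Derivation:
Step 0: EE
Step 1: [EE][EE]
Step 2: [[EE][EE]][[EE][EE]]
Step 3: [[[EE][EE]][[EE][EE]]][[[EE][EE]][[EE][EE]]]
Step 4: [[[[EE][EE]][[EE][EE]]][[[EE][EE]][[EE][EE]]]][[[[EE][EE]][[EE][EE]]][[[EE][EE]][[EE][EE]]]]


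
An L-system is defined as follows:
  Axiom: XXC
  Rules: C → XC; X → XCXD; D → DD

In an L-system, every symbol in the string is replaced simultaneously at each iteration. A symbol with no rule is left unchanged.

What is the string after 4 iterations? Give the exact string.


Answer: XCXDXCXCXDDDXCXDXCXCXDXCXCXDDDDDDDXCXDXCXCXDDDXCXDXCXCXDXCXCXDDDXCXDXCXCXDXCXCXDDDDDDDDDDDDDDDXCXDXCXCXDDDXCXDXCXCXDXCXCXDDDDDDDXCXDXCXCXDDDXCXDXCXCXDXCXCXDDDXCXDXCXCXDXCXCXDDDDDDDDDDDDDDDXCXDXCXCXDDDXCXDXCXCXDXCXCXDDDDDDDXCXDXCXCXDDDXCXDXC

Derivation:
Step 0: XXC
Step 1: XCXDXCXDXC
Step 2: XCXDXCXCXDDDXCXDXCXCXDDDXCXDXC
Step 3: XCXDXCXCXDDDXCXDXCXCXDXCXCXDDDDDDDXCXDXCXCXDDDXCXDXCXCXDXCXCXDDDDDDDXCXDXCXCXDDDXCXDXC
Step 4: XCXDXCXCXDDDXCXDXCXCXDXCXCXDDDDDDDXCXDXCXCXDDDXCXDXCXCXDXCXCXDDDXCXDXCXCXDXCXCXDDDDDDDDDDDDDDDXCXDXCXCXDDDXCXDXCXCXDXCXCXDDDDDDDXCXDXCXCXDDDXCXDXCXCXDXCXCXDDDXCXDXCXCXDXCXCXDDDDDDDDDDDDDDDXCXDXCXCXDDDXCXDXCXCXDXCXCXDDDDDDDXCXDXCXCXDDDXCXDXC


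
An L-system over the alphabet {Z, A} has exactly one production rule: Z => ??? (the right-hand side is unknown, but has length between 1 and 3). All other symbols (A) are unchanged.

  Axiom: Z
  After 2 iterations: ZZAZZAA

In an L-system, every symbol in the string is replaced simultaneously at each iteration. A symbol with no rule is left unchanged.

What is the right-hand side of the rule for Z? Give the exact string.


Answer: ZZA

Derivation:
Trying Z => ZZA:
  Step 0: Z
  Step 1: ZZA
  Step 2: ZZAZZAA
Matches the given result.


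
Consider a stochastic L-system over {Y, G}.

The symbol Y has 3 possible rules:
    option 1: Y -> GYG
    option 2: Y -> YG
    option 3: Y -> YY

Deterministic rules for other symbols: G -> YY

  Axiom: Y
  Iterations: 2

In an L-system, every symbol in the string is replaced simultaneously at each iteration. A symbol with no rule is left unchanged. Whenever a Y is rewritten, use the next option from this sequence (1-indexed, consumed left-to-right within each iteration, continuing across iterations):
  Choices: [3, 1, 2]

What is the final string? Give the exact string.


Answer: GYGYG

Derivation:
Step 0: Y
Step 1: YY  (used choices [3])
Step 2: GYGYG  (used choices [1, 2])


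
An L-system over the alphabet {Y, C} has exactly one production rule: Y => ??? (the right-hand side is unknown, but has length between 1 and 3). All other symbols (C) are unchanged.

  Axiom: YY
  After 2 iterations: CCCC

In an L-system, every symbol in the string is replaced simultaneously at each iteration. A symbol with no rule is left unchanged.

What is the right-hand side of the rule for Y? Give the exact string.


Answer: CC

Derivation:
Trying Y => CC:
  Step 0: YY
  Step 1: CCCC
  Step 2: CCCC
Matches the given result.


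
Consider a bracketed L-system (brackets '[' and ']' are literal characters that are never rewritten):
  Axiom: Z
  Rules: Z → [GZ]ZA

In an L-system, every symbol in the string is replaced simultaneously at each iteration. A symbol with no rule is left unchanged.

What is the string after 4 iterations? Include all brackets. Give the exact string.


Step 0: Z
Step 1: [GZ]ZA
Step 2: [G[GZ]ZA][GZ]ZAA
Step 3: [G[G[GZ]ZA][GZ]ZAA][G[GZ]ZA][GZ]ZAAA
Step 4: [G[G[G[GZ]ZA][GZ]ZAA][G[GZ]ZA][GZ]ZAAA][G[G[GZ]ZA][GZ]ZAA][G[GZ]ZA][GZ]ZAAAA

Answer: [G[G[G[GZ]ZA][GZ]ZAA][G[GZ]ZA][GZ]ZAAA][G[G[GZ]ZA][GZ]ZAA][G[GZ]ZA][GZ]ZAAAA


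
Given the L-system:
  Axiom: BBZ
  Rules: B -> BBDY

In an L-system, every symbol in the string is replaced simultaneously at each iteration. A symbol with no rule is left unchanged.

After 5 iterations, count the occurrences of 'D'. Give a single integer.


Answer: 62

Derivation:
Step 0: BBZ  (0 'D')
Step 1: BBDYBBDYZ  (2 'D')
Step 2: BBDYBBDYDYBBDYBBDYDYZ  (6 'D')
Step 3: BBDYBBDYDYBBDYBBDYDYDYBBDYBBDYDYBBDYBBDYDYDYZ  (14 'D')
Step 4: BBDYBBDYDYBBDYBBDYDYDYBBDYBBDYDYBBDYBBDYDYDYDYBBDYBBDYDYBBDYBBDYDYDYBBDYBBDYDYBBDYBBDYDYDYDYZ  (30 'D')
Step 5: BBDYBBDYDYBBDYBBDYDYDYBBDYBBDYDYBBDYBBDYDYDYDYBBDYBBDYDYBBDYBBDYDYDYBBDYBBDYDYBBDYBBDYDYDYDYDYBBDYBBDYDYBBDYBBDYDYDYBBDYBBDYDYBBDYBBDYDYDYDYBBDYBBDYDYBBDYBBDYDYDYBBDYBBDYDYBBDYBBDYDYDYDYDYZ  (62 'D')


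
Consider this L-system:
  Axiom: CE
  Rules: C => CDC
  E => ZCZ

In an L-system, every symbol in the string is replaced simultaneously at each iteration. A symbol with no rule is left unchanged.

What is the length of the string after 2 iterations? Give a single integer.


Answer: 12

Derivation:
Step 0: length = 2
Step 1: length = 6
Step 2: length = 12


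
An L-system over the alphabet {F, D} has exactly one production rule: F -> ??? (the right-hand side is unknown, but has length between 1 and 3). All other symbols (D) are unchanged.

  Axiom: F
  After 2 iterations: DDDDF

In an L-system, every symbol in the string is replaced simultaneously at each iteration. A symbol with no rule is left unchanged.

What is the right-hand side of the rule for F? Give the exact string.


Answer: DDF

Derivation:
Trying F -> DDF:
  Step 0: F
  Step 1: DDF
  Step 2: DDDDF
Matches the given result.


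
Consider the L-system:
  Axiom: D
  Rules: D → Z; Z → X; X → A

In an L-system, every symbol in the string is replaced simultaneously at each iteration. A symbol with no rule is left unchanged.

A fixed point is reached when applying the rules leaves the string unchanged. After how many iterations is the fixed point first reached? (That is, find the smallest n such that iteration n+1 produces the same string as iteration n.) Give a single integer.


Answer: 3

Derivation:
Step 0: D
Step 1: Z
Step 2: X
Step 3: A
Step 4: A  (unchanged — fixed point at step 3)


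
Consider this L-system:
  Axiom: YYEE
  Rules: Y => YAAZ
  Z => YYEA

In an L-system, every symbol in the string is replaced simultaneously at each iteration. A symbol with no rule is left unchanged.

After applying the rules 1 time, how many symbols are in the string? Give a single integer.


Answer: 10

Derivation:
Step 0: length = 4
Step 1: length = 10


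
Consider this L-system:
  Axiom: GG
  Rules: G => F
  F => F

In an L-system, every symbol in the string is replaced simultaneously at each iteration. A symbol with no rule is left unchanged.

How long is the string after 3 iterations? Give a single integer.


Answer: 2

Derivation:
Step 0: length = 2
Step 1: length = 2
Step 2: length = 2
Step 3: length = 2


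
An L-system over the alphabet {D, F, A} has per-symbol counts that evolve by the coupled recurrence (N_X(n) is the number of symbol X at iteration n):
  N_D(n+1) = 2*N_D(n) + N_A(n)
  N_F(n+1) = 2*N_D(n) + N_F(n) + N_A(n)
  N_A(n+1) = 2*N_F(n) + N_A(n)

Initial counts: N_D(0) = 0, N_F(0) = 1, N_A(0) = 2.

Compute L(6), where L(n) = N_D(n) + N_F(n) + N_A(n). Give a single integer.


Answer: 3325

Derivation:
Step 0: N_D=0, N_F=1, N_A=2, L=3
Step 1: N_D=2, N_F=3, N_A=4, L=9
Step 2: N_D=8, N_F=11, N_A=10, L=29
Step 3: N_D=26, N_F=37, N_A=32, L=95
Step 4: N_D=84, N_F=121, N_A=106, L=311
Step 5: N_D=274, N_F=395, N_A=348, L=1017
Step 6: N_D=896, N_F=1291, N_A=1138, L=3325


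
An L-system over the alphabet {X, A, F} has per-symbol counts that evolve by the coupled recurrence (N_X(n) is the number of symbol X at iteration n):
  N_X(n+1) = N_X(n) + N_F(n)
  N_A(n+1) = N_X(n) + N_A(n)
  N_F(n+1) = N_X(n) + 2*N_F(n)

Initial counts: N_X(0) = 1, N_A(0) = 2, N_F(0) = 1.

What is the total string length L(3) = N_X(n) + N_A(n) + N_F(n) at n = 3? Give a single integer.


Answer: 44

Derivation:
Step 0: N_X=1, N_A=2, N_F=1, L=4
Step 1: N_X=2, N_A=3, N_F=3, L=8
Step 2: N_X=5, N_A=5, N_F=8, L=18
Step 3: N_X=13, N_A=10, N_F=21, L=44


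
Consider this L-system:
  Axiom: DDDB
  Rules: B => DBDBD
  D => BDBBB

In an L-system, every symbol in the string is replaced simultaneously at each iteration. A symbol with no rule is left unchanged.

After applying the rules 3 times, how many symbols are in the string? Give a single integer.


Step 0: length = 4
Step 1: length = 20
Step 2: length = 100
Step 3: length = 500

Answer: 500


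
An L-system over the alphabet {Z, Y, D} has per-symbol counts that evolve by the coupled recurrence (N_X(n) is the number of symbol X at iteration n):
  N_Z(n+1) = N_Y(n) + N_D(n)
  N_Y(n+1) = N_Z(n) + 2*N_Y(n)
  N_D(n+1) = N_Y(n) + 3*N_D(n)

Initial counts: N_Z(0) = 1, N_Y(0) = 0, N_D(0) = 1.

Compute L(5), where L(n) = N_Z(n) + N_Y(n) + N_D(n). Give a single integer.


Step 0: N_Z=1, N_Y=0, N_D=1, L=2
Step 1: N_Z=1, N_Y=1, N_D=3, L=5
Step 2: N_Z=4, N_Y=3, N_D=10, L=17
Step 3: N_Z=13, N_Y=10, N_D=33, L=56
Step 4: N_Z=43, N_Y=33, N_D=109, L=185
Step 5: N_Z=142, N_Y=109, N_D=360, L=611

Answer: 611


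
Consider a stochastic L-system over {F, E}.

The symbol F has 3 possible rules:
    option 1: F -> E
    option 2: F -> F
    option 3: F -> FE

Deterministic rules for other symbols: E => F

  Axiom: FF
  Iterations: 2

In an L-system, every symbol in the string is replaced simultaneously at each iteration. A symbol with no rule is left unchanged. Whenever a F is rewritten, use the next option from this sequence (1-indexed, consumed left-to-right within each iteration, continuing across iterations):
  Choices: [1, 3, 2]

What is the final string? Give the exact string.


Step 0: FF
Step 1: EFE  (used choices [1, 3])
Step 2: FFF  (used choices [2])

Answer: FFF


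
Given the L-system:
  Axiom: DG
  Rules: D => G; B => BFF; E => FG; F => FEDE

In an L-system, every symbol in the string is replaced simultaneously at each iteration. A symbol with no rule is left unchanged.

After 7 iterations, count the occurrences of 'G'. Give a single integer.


Answer: 2

Derivation:
Step 0: DG  (1 'G')
Step 1: GG  (2 'G')
Step 2: GG  (2 'G')
Step 3: GG  (2 'G')
Step 4: GG  (2 'G')
Step 5: GG  (2 'G')
Step 6: GG  (2 'G')
Step 7: GG  (2 'G')


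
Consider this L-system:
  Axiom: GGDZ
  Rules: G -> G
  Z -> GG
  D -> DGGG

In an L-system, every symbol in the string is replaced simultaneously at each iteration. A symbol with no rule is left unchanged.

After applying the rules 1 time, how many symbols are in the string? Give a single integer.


Step 0: length = 4
Step 1: length = 8

Answer: 8


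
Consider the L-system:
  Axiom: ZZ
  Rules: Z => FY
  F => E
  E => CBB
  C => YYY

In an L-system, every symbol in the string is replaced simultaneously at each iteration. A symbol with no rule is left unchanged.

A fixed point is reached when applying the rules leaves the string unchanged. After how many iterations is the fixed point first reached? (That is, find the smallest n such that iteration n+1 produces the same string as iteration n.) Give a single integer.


Answer: 4

Derivation:
Step 0: ZZ
Step 1: FYFY
Step 2: EYEY
Step 3: CBBYCBBY
Step 4: YYYBBYYYYBBY
Step 5: YYYBBYYYYBBY  (unchanged — fixed point at step 4)


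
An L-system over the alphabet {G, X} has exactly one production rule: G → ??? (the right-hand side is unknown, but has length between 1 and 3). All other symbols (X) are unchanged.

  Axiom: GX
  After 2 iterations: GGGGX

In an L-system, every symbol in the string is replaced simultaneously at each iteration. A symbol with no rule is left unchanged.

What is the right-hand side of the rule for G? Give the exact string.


Answer: GG

Derivation:
Trying G → GG:
  Step 0: GX
  Step 1: GGX
  Step 2: GGGGX
Matches the given result.


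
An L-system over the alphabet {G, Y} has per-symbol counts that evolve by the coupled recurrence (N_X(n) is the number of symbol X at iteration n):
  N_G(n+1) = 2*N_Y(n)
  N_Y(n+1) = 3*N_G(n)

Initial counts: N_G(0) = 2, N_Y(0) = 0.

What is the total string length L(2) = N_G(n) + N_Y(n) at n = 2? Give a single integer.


Step 0: N_G=2, N_Y=0, L=2
Step 1: N_G=0, N_Y=6, L=6
Step 2: N_G=12, N_Y=0, L=12

Answer: 12


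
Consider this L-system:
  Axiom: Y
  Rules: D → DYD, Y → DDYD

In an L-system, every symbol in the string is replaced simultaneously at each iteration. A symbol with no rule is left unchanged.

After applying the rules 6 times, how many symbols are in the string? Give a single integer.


Answer: 1549

Derivation:
Step 0: length = 1
Step 1: length = 4
Step 2: length = 13
Step 3: length = 43
Step 4: length = 142
Step 5: length = 469
Step 6: length = 1549


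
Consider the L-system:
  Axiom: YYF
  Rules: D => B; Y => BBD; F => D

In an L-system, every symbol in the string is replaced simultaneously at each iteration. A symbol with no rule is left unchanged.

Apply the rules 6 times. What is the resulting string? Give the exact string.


Step 0: YYF
Step 1: BBDBBDD
Step 2: BBBBBBB
Step 3: BBBBBBB
Step 4: BBBBBBB
Step 5: BBBBBBB
Step 6: BBBBBBB

Answer: BBBBBBB


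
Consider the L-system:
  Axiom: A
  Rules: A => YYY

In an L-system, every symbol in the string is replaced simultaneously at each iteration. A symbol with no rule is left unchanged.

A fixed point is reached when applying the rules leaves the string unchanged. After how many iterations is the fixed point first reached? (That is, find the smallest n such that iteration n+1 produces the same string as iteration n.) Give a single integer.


Answer: 1

Derivation:
Step 0: A
Step 1: YYY
Step 2: YYY  (unchanged — fixed point at step 1)


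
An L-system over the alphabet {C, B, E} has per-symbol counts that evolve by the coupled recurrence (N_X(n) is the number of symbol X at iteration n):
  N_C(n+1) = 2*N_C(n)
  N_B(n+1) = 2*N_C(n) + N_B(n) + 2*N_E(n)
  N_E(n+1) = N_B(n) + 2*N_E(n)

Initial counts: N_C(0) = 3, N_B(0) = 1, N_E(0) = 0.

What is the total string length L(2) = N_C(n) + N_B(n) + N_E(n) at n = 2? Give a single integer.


Step 0: N_C=3, N_B=1, N_E=0, L=4
Step 1: N_C=6, N_B=7, N_E=1, L=14
Step 2: N_C=12, N_B=21, N_E=9, L=42

Answer: 42


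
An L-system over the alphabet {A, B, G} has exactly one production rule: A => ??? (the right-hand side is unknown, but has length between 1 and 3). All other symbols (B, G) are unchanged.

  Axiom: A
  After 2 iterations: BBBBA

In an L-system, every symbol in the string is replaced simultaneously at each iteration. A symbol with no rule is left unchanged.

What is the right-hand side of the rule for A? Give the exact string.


Answer: BBA

Derivation:
Trying A => BBA:
  Step 0: A
  Step 1: BBA
  Step 2: BBBBA
Matches the given result.


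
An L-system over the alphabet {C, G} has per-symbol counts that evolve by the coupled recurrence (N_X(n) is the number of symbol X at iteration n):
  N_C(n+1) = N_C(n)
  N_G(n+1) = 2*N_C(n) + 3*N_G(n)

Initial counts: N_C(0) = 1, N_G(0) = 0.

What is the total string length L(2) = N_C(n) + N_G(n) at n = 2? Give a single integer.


Step 0: N_C=1, N_G=0, L=1
Step 1: N_C=1, N_G=2, L=3
Step 2: N_C=1, N_G=8, L=9

Answer: 9


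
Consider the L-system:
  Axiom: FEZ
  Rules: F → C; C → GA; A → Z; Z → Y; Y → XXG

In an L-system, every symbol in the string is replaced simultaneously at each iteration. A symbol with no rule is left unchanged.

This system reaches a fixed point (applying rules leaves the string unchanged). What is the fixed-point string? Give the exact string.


Step 0: FEZ
Step 1: CEY
Step 2: GAEXXG
Step 3: GZEXXG
Step 4: GYEXXG
Step 5: GXXGEXXG
Step 6: GXXGEXXG  (unchanged — fixed point at step 5)

Answer: GXXGEXXG


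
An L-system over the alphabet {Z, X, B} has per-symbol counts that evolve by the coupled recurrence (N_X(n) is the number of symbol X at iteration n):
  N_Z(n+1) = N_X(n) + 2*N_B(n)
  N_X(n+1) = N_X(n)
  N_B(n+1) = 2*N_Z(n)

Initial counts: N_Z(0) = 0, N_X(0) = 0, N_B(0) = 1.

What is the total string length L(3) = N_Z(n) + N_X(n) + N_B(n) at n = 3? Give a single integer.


Answer: 8

Derivation:
Step 0: N_Z=0, N_X=0, N_B=1, L=1
Step 1: N_Z=2, N_X=0, N_B=0, L=2
Step 2: N_Z=0, N_X=0, N_B=4, L=4
Step 3: N_Z=8, N_X=0, N_B=0, L=8


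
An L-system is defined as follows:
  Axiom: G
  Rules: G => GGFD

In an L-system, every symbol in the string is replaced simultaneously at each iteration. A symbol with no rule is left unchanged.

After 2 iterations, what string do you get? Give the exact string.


Answer: GGFDGGFDFD

Derivation:
Step 0: G
Step 1: GGFD
Step 2: GGFDGGFDFD


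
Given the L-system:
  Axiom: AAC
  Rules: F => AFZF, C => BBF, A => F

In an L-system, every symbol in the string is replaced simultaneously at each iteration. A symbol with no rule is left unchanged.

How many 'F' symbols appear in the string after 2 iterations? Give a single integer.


Answer: 6

Derivation:
Step 0: AAC  (0 'F')
Step 1: FFBBF  (3 'F')
Step 2: AFZFAFZFBBAFZF  (6 'F')


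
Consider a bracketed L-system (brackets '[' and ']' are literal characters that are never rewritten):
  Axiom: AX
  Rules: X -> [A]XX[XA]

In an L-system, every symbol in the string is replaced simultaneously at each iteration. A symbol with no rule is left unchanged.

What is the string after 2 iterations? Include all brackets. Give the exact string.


Step 0: AX
Step 1: A[A]XX[XA]
Step 2: A[A][A]XX[XA][A]XX[XA][[A]XX[XA]A]

Answer: A[A][A]XX[XA][A]XX[XA][[A]XX[XA]A]


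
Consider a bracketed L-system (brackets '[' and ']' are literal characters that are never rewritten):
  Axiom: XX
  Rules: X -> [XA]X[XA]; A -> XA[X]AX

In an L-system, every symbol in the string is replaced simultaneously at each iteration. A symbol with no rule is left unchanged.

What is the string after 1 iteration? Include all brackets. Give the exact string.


Step 0: XX
Step 1: [XA]X[XA][XA]X[XA]

Answer: [XA]X[XA][XA]X[XA]


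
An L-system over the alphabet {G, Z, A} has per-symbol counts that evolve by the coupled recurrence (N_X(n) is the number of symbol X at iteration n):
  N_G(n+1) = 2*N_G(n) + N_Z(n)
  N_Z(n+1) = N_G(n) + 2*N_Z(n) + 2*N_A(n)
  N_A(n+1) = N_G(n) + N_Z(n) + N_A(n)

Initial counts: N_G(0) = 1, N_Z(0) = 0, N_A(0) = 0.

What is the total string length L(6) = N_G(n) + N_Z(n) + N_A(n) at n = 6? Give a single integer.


Step 0: N_G=1, N_Z=0, N_A=0, L=1
Step 1: N_G=2, N_Z=1, N_A=1, L=4
Step 2: N_G=5, N_Z=6, N_A=4, L=15
Step 3: N_G=16, N_Z=25, N_A=15, L=56
Step 4: N_G=57, N_Z=96, N_A=56, L=209
Step 5: N_G=210, N_Z=361, N_A=209, L=780
Step 6: N_G=781, N_Z=1350, N_A=780, L=2911

Answer: 2911


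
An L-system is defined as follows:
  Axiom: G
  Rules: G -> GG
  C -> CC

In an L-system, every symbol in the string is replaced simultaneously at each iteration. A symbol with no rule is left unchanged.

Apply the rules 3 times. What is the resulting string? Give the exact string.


Step 0: G
Step 1: GG
Step 2: GGGG
Step 3: GGGGGGGG

Answer: GGGGGGGG


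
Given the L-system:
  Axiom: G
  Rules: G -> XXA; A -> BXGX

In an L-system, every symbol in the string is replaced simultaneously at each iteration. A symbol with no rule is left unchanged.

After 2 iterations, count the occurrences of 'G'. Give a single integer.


Step 0: G  (1 'G')
Step 1: XXA  (0 'G')
Step 2: XXBXGX  (1 'G')

Answer: 1


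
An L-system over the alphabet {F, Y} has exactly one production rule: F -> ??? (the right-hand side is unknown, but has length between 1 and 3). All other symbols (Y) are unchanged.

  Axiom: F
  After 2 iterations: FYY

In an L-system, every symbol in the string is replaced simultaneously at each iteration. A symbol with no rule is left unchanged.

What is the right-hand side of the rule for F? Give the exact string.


Answer: FY

Derivation:
Trying F -> FY:
  Step 0: F
  Step 1: FY
  Step 2: FYY
Matches the given result.


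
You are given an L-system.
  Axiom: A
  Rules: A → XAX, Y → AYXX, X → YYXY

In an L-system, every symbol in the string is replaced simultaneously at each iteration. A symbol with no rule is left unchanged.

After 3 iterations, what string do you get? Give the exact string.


Answer: AYXXAYXXYYXYAYXXYYXYXAXYYXYAYXXAYXXYYXYAYXX

Derivation:
Step 0: A
Step 1: XAX
Step 2: YYXYXAXYYXY
Step 3: AYXXAYXXYYXYAYXXYYXYXAXYYXYAYXXAYXXYYXYAYXX


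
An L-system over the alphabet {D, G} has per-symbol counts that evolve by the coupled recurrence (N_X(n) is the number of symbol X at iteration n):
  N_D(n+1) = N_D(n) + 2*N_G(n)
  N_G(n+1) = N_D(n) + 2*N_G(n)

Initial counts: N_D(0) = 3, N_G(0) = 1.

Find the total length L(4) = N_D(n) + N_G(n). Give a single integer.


Answer: 270

Derivation:
Step 0: N_D=3, N_G=1, L=4
Step 1: N_D=5, N_G=5, L=10
Step 2: N_D=15, N_G=15, L=30
Step 3: N_D=45, N_G=45, L=90
Step 4: N_D=135, N_G=135, L=270


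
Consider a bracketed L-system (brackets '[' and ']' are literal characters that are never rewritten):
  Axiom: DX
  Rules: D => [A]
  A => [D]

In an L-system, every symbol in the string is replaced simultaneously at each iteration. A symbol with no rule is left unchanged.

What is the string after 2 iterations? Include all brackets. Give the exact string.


Step 0: DX
Step 1: [A]X
Step 2: [[D]]X

Answer: [[D]]X


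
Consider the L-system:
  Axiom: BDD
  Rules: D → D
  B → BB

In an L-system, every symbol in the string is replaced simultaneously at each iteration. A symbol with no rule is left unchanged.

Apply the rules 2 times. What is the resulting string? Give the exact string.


Answer: BBBBDD

Derivation:
Step 0: BDD
Step 1: BBDD
Step 2: BBBBDD


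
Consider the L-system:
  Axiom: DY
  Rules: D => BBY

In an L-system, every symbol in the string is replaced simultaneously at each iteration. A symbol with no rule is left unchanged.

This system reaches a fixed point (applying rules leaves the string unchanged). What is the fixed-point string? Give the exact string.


Answer: BBYY

Derivation:
Step 0: DY
Step 1: BBYY
Step 2: BBYY  (unchanged — fixed point at step 1)


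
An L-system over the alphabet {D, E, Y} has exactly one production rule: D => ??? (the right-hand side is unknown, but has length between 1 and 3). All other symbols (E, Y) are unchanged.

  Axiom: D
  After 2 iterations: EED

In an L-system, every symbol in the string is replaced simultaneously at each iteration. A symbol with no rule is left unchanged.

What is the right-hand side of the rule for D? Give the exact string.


Answer: ED

Derivation:
Trying D => ED:
  Step 0: D
  Step 1: ED
  Step 2: EED
Matches the given result.


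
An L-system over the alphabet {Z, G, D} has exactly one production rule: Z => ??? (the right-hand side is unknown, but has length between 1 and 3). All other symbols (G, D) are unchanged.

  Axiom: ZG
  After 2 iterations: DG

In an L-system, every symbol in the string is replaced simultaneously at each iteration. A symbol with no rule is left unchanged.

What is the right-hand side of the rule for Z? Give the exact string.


Trying Z => D:
  Step 0: ZG
  Step 1: DG
  Step 2: DG
Matches the given result.

Answer: D


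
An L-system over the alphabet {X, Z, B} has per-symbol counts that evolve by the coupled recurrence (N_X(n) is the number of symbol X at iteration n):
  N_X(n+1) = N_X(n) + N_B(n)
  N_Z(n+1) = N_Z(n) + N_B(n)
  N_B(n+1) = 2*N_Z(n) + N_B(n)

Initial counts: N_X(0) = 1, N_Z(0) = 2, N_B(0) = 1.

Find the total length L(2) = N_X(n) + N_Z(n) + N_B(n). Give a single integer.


Answer: 26

Derivation:
Step 0: N_X=1, N_Z=2, N_B=1, L=4
Step 1: N_X=2, N_Z=3, N_B=5, L=10
Step 2: N_X=7, N_Z=8, N_B=11, L=26


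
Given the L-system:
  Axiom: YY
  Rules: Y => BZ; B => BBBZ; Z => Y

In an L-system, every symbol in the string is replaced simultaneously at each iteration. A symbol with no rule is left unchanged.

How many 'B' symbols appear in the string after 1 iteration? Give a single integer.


Step 0: YY  (0 'B')
Step 1: BZBZ  (2 'B')

Answer: 2


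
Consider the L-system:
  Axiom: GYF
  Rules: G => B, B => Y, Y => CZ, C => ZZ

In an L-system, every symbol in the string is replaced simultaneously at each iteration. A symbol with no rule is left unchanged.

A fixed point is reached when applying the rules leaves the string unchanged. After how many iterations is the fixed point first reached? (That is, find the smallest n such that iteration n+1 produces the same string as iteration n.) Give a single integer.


Step 0: GYF
Step 1: BCZF
Step 2: YZZZF
Step 3: CZZZZF
Step 4: ZZZZZZF
Step 5: ZZZZZZF  (unchanged — fixed point at step 4)

Answer: 4


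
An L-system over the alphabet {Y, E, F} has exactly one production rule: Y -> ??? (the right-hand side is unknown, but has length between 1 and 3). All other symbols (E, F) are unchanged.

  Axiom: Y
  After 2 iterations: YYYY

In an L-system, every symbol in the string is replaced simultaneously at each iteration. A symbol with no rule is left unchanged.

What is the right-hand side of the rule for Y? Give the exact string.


Answer: YY

Derivation:
Trying Y -> YY:
  Step 0: Y
  Step 1: YY
  Step 2: YYYY
Matches the given result.


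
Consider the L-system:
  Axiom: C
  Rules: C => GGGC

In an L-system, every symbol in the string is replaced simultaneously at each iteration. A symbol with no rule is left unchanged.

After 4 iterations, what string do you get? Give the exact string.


Step 0: C
Step 1: GGGC
Step 2: GGGGGGC
Step 3: GGGGGGGGGC
Step 4: GGGGGGGGGGGGC

Answer: GGGGGGGGGGGGC


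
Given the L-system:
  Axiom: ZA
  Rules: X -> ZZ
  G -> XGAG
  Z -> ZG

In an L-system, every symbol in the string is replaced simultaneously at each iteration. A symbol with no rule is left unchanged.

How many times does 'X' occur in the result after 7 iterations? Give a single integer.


Step 0: ZA  (0 'X')
Step 1: ZGA  (0 'X')
Step 2: ZGXGAGA  (1 'X')
Step 3: ZGXGAGZZXGAGAXGAGA  (3 'X')
Step 4: ZGXGAGZZXGAGAXGAGZGZGZZXGAGAXGAGAZZXGAGAXGAGA  (7 'X')
Step 5: ZGXGAGZZXGAGAXGAGZGZGZZXGAGAXGAGAZZXGAGAXGAGZGXGAGZGXGAGZGZGZZXGAGAXGAGAZZXGAGAXGAGAZGZGZZXGAGAXGAGAZZXGAGAXGAGA  (17 'X')
Step 6: ZGXGAGZZXGAGAXGAGZGZGZZXGAGAXGAGAZZXGAGAXGAGZGXGAGZGXGAGZGZGZZXGAGAXGAGAZZXGAGAXGAGAZGZGZZXGAGAXGAGAZZXGAGAXGAGZGXGAGZZXGAGAXGAGZGXGAGZZXGAGAXGAGZGXGAGZGXGAGZGZGZZXGAGAXGAGAZZXGAGAXGAGAZGZGZZXGAGAXGAGAZZXGAGAXGAGAZGXGAGZGXGAGZGZGZZXGAGAXGAGAZZXGAGAXGAGAZGZGZZXGAGAXGAGAZZXGAGAXGAGA  (43 'X')
Step 7: ZGXGAGZZXGAGAXGAGZGZGZZXGAGAXGAGAZZXGAGAXGAGZGXGAGZGXGAGZGZGZZXGAGAXGAGAZZXGAGAXGAGAZGZGZZXGAGAXGAGAZZXGAGAXGAGZGXGAGZZXGAGAXGAGZGXGAGZZXGAGAXGAGZGXGAGZGXGAGZGZGZZXGAGAXGAGAZZXGAGAXGAGAZGZGZZXGAGAXGAGAZZXGAGAXGAGAZGXGAGZGXGAGZGZGZZXGAGAXGAGAZZXGAGAXGAGAZGZGZZXGAGAXGAGAZZXGAGAXGAGZGXGAGZZXGAGAXGAGZGZGZZXGAGAXGAGAZZXGAGAXGAGZGXGAGZZXGAGAXGAGZGZGZZXGAGAXGAGAZZXGAGAXGAGZGXGAGZZXGAGAXGAGZGXGAGZZXGAGAXGAGZGXGAGZGXGAGZGZGZZXGAGAXGAGAZZXGAGAXGAGAZGZGZZXGAGAXGAGAZZXGAGAXGAGAZGXGAGZGXGAGZGZGZZXGAGAXGAGAZZXGAGAXGAGAZGZGZZXGAGAXGAGAZZXGAGAXGAGAZGXGAGZZXGAGAXGAGZGXGAGZZXGAGAXGAGZGXGAGZGXGAGZGZGZZXGAGAXGAGAZZXGAGAXGAGAZGZGZZXGAGAXGAGAZZXGAGAXGAGAZGXGAGZGXGAGZGZGZZXGAGAXGAGAZZXGAGAXGAGAZGZGZZXGAGAXGAGAZZXGAGAXGAGA  (109 'X')

Answer: 109
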